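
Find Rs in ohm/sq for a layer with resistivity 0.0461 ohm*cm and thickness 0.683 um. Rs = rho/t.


Step 1: Convert thickness to cm: t = 0.683 um = 6.8300e-05 cm
Step 2: Rs = rho / t = 0.0461 / 6.8300e-05
Step 3: Rs = 675.0 ohm/sq

675.0


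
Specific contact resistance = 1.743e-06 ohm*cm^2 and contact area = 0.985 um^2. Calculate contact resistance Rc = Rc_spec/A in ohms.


Step 1: Convert area to cm^2: 0.985 um^2 = 9.8500e-09 cm^2
Step 2: Rc = Rc_spec / A = 1.743e-06 / 9.8500e-09
Step 3: Rc = 1.77e+02 ohms

1.77e+02


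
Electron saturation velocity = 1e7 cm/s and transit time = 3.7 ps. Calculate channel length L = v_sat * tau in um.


Step 1: tau in seconds = 3.7 ps * 1e-12 = 3.7000e-12 s
Step 2: L = v_sat * tau = 1e7 * 3.7000e-12 = 3.7000e-05 cm
Step 3: L in um = 3.7000e-05 * 1e4 = 0.37 um

0.37


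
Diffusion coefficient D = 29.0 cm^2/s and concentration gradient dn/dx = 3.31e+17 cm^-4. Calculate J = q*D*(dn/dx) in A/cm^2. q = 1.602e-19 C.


Step 1: J = q * D * (dn/dx)
Step 2: J = 1.602e-19 * 29.0 * 3.31e+17
Step 3: J = 1.54e+00 A/cm^2

1.54e+00


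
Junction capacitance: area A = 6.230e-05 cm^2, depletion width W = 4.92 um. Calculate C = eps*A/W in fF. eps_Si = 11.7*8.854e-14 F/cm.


Step 1: eps_Si = 11.7 * 8.854e-14 = 1.035918e-12 F/cm
Step 2: W in cm = 4.92 * 1e-4 = 4.92e-04 cm
Step 3: C = 1.035918e-12 * 6.230e-05 / 4.92e-04 = 1.311742e-13 F
Step 4: C = 131.17 fF

131.17


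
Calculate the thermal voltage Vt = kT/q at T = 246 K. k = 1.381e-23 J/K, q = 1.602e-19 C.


Step 1: kT = 1.381e-23 * 246 = 3.39726e-21 J
Step 2: Vt = kT/q = 3.39726e-21 / 1.602e-19
Step 3: Vt = 0.02121 V

0.02121


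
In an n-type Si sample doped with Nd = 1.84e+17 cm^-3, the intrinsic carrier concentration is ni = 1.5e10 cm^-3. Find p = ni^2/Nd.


Step 1: Since Nd >> ni, n ≈ Nd = 1.84e+17 cm^-3
Step 2: p = ni^2 / n = (1.5e10)^2 / 1.84e+17
Step 3: p = 2.25e20 / 1.84e+17 = 1.22e+03 cm^-3

1.22e+03


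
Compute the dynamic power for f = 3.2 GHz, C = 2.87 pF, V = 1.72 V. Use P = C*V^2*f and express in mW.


Step 1: V^2 = 1.72^2 = 2.9584 V^2
Step 2: P = C*V^2*f = 2.87e-12 F * 2.9584 * 3.2e9 Hz
Step 3: P = 2.71699456e-02 W
Step 4: P = 27.17 mW

27.17


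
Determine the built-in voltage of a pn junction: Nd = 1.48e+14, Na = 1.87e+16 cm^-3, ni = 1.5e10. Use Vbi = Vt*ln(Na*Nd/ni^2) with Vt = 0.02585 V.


Step 1: Compute Na*Nd/ni^2 = 1.87e+16 * 1.48e+14 / (1.5e10)^2 = 1.2300e+10
Step 2: ln(1.2300e+10) = 23.2329
Step 3: Vbi = 0.02585 * 23.2329 = 0.601 V

0.601


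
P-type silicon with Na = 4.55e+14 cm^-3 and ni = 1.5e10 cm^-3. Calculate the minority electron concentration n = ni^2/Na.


Step 1: Majority hole concentration p ≈ Na = 4.55e+14 cm^-3
Step 2: n = ni^2 / Na = (1.5e10)^2 / 4.55e+14
Step 3: n = 4.95e+05 cm^-3

4.95e+05


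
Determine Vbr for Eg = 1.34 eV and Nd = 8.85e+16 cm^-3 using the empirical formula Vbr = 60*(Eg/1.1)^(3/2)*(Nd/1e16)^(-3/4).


Step 1: Eg/1.1 = 1.34/1.1 = 1.218182
Step 2: (Eg/1.1)^1.5 = 1.218182^1.5 = 1.344523
Step 3: (Nd/1e16)^(-0.75) = (8.85)^(-0.75) = 0.194891
Step 4: Vbr = 60 * 1.344523 * 0.194891 = 15.7 V

15.7


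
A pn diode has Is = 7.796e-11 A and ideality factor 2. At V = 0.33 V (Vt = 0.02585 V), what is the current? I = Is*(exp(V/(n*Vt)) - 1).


Step 1: V/(n*Vt) = 0.33/(2*0.02585) = 6.3830
Step 2: exp(6.3830) = 5.9170e+02
Step 3: I = 7.796e-11 * (5.9170e+02 - 1) = 4.61e-08 A

4.61e-08


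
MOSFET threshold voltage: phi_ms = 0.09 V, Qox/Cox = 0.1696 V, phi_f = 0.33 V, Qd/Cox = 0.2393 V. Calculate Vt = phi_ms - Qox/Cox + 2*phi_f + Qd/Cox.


Step 1: Vt = phi_ms - Qox/Cox + 2*phi_f + Qd/Cox
Step 2: Vt = 0.09 - 0.1696 + 2*0.33 + 0.2393
Step 3: Vt = 0.09 - 0.1696 + 0.66 + 0.2393
Step 4: Vt = 0.8197 V

0.8197


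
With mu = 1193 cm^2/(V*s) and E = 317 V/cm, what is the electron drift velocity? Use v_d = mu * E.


Step 1: v_d = mu * E
Step 2: v_d = 1193 * 317 = 378181
Step 3: v_d = 3.78e+05 cm/s

3.78e+05


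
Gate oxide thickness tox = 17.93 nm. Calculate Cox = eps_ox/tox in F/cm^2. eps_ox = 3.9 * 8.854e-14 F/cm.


Step 1: eps_ox = 3.9 * 8.854e-14 = 3.45306e-13 F/cm
Step 2: tox in cm = 17.93 nm * 1e-7 = 1.7930e-06 cm
Step 3: Cox = 3.45306e-13 / 1.7930e-06 = 1.93e-07 F/cm^2

1.93e-07


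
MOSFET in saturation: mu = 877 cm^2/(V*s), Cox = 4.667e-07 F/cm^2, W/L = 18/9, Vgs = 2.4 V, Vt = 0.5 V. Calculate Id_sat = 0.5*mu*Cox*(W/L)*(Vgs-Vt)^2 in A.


Step 1: Overdrive voltage Vov = Vgs - Vt = 2.4 - 0.5 = 1.9 V
Step 2: W/L = 18/9 = 2
Step 3: Id = 0.5 * 877 * 4.667e-07 * 2 * 1.9^2
Step 4: Id = 1.48e-03 A

1.48e-03


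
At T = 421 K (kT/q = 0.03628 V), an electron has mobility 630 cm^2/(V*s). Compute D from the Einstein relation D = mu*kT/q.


Step 1: D = mu * (kT/q)
Step 2: D = 630 * 0.03628
Step 3: D = 22.86 cm^2/s

22.86


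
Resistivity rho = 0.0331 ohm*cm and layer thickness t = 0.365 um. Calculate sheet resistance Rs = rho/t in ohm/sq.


Step 1: Convert thickness to cm: t = 0.365 um = 3.6500e-05 cm
Step 2: Rs = rho / t = 0.0331 / 3.6500e-05
Step 3: Rs = 906.8 ohm/sq

906.8


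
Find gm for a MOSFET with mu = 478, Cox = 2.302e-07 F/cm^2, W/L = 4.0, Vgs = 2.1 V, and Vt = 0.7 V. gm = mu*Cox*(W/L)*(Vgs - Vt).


Step 1: Vov = Vgs - Vt = 2.1 - 0.7 = 1.4 V
Step 2: gm = mu * Cox * (W/L) * Vov
Step 3: gm = 478 * 2.302e-07 * 4.0 * 1.4 = 6.16e-04 S

6.16e-04


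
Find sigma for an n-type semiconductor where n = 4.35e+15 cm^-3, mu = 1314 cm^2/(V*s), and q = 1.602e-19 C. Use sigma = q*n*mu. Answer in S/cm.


Step 1: sigma = q * n * mu
Step 2: sigma = 1.602e-19 * 4.35e+15 * 1314
Step 3: sigma = 9.157e-01 S/cm

9.157e-01


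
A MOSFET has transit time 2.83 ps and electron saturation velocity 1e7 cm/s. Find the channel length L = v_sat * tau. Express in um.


Step 1: tau in seconds = 2.83 ps * 1e-12 = 2.8300e-12 s
Step 2: L = v_sat * tau = 1e7 * 2.8300e-12 = 2.8300e-05 cm
Step 3: L in um = 2.8300e-05 * 1e4 = 0.283 um

0.283


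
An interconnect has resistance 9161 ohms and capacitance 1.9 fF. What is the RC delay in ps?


Step 1: tau = R * C
Step 2: tau = 9161 * 1.9 fF = 9161 * 1.9e-15 F
Step 3: tau = 1.74059e-11 s = 17.4059 ps

17.4059


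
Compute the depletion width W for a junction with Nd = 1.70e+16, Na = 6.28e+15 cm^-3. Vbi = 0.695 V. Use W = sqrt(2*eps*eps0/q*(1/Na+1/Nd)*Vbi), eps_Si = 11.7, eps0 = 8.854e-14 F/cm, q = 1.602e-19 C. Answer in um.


Step 1: 1/Na + 1/Nd = 1/6.28e+15 + 1/1.70e+16 = 2.18059e-16
Step 2: 2*eps*eps0/q = 2*11.7*8.854e-14/1.602e-19 = 1.293281e+07
Step 3: W^2 = 1.293281e+07 * 2.18059e-16 * 0.695 = 1.95998e-09
Step 4: W = sqrt(1.95998e-09) = 4.427e-05 cm = 0.4427 um

0.4427


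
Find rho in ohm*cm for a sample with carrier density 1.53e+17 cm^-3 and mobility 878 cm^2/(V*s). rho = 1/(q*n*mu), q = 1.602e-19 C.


Step 1: sigma = q * n * mu = 1.602e-19 * 1.53e+17 * 878 = 2.15203e+01 S/cm
Step 2: rho = 1 / sigma = 1 / 2.15203e+01 = 0.04647 ohm*cm

0.04647


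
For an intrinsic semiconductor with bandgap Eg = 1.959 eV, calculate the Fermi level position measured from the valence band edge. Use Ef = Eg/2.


Step 1: For an intrinsic semiconductor, the Fermi level sits at midgap.
Step 2: Ef = Eg / 2 = 1.959 / 2 = 0.9795 eV

0.9795


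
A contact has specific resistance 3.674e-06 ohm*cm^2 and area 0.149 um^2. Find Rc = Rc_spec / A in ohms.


Step 1: Convert area to cm^2: 0.149 um^2 = 1.4900e-09 cm^2
Step 2: Rc = Rc_spec / A = 3.674e-06 / 1.4900e-09
Step 3: Rc = 2.47e+03 ohms

2.47e+03


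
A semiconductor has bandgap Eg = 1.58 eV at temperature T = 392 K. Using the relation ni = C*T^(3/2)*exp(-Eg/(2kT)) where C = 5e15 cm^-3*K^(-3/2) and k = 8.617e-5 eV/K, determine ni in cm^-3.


Step 1: Compute kT = 8.617e-5 * 392 = 0.03377864 eV
Step 2: Exponent = -Eg/(2kT) = -1.58/(2*0.03377864) = -23.38756
Step 3: T^(3/2) = 392^1.5 = 7761.20
Step 4: ni = 5e15 * 7761.20 * exp(-23.38756) = 2.70e+09 cm^-3

2.70e+09


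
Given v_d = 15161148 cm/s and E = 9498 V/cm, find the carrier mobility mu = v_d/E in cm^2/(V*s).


Step 1: mu = v_d / E
Step 2: mu = 15161148 / 9498
Step 3: mu = 1596.25 cm^2/(V*s)

1596.25


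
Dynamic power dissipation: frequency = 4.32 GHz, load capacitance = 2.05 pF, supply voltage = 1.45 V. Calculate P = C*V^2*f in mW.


Step 1: V^2 = 1.45^2 = 2.1025 V^2
Step 2: P = C*V^2*f = 2.05e-12 F * 2.1025 * 4.32e9 Hz
Step 3: P = 1.861974e-02 W
Step 4: P = 18.62 mW

18.62


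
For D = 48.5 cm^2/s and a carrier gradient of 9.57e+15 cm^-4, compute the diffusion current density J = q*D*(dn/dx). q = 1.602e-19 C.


Step 1: J = q * D * (dn/dx)
Step 2: J = 1.602e-19 * 48.5 * 9.57e+15
Step 3: J = 7.44e-02 A/cm^2

7.44e-02


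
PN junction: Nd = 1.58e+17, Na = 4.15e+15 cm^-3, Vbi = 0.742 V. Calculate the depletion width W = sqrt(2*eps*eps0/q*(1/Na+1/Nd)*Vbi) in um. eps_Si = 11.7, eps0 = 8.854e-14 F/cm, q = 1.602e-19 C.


Step 1: 1/Na + 1/Nd = 1/4.15e+15 + 1/1.58e+17 = 2.47293e-16
Step 2: 2*eps*eps0/q = 2*11.7*8.854e-14/1.602e-19 = 1.293281e+07
Step 3: W^2 = 1.293281e+07 * 2.47293e-16 * 0.742 = 2.37306e-09
Step 4: W = sqrt(2.37306e-09) = 4.871e-05 cm = 0.4871 um

0.4871


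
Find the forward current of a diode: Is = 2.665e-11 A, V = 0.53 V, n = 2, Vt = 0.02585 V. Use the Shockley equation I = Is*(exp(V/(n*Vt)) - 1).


Step 1: V/(n*Vt) = 0.53/(2*0.02585) = 10.2515
Step 2: exp(10.2515) = 2.8325e+04
Step 3: I = 2.665e-11 * (2.8325e+04 - 1) = 7.55e-07 A

7.55e-07


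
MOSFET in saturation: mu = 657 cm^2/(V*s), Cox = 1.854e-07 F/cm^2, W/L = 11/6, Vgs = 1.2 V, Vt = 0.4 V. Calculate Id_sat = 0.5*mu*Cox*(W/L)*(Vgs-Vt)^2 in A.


Step 1: Overdrive voltage Vov = Vgs - Vt = 1.2 - 0.4 = 0.8 V
Step 2: W/L = 11/6 = 1.83333
Step 3: Id = 0.5 * 657 * 1.854e-07 * 1.83333 * 0.8^2
Step 4: Id = 7.15e-05 A

7.15e-05


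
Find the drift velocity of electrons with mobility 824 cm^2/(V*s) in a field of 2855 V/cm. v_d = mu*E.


Step 1: v_d = mu * E
Step 2: v_d = 824 * 2855 = 2352520
Step 3: v_d = 2.35e+06 cm/s

2.35e+06


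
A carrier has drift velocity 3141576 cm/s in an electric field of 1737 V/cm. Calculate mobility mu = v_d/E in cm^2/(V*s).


Step 1: mu = v_d / E
Step 2: mu = 3141576 / 1737
Step 3: mu = 1808.62 cm^2/(V*s)

1808.62


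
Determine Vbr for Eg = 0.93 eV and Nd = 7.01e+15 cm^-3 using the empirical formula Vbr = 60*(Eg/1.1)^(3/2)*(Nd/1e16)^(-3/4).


Step 1: Eg/1.1 = 0.93/1.1 = 0.845455
Step 2: (Eg/1.1)^1.5 = 0.845455^1.5 = 0.777384
Step 3: (Nd/1e16)^(-0.75) = (0.701)^(-0.75) = 1.305303
Step 4: Vbr = 60 * 0.777384 * 1.305303 = 60.9 V

60.9


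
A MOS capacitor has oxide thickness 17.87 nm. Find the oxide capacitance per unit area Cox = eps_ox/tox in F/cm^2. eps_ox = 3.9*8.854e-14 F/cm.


Step 1: eps_ox = 3.9 * 8.854e-14 = 3.45306e-13 F/cm
Step 2: tox in cm = 17.87 nm * 1e-7 = 1.7870e-06 cm
Step 3: Cox = 3.45306e-13 / 1.7870e-06 = 1.93e-07 F/cm^2

1.93e-07


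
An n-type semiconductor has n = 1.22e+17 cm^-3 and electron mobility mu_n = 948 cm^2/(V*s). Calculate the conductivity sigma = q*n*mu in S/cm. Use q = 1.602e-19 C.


Step 1: sigma = q * n * mu
Step 2: sigma = 1.602e-19 * 1.22e+17 * 948
Step 3: sigma = 1.853e+01 S/cm

1.853e+01


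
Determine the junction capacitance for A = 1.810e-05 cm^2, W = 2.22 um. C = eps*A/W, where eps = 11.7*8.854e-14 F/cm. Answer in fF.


Step 1: eps_Si = 11.7 * 8.854e-14 = 1.035918e-12 F/cm
Step 2: W in cm = 2.22 * 1e-4 = 2.22e-04 cm
Step 3: C = 1.035918e-12 * 1.810e-05 / 2.22e-04 = 8.445998e-14 F
Step 4: C = 84.46 fF

84.46


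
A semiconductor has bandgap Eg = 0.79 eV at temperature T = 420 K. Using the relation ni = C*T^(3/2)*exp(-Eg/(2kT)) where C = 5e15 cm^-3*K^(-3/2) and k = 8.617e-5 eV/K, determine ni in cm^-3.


Step 1: Compute kT = 8.617e-5 * 420 = 0.0361914 eV
Step 2: Exponent = -Eg/(2kT) = -0.79/(2*0.0361914) = -10.91420
Step 3: T^(3/2) = 420^1.5 = 8607.44
Step 4: ni = 5e15 * 8607.44 * exp(-10.91420) = 7.83e+14 cm^-3

7.83e+14


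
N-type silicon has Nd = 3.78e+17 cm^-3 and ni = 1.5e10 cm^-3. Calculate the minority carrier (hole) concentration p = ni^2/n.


Step 1: Since Nd >> ni, n ≈ Nd = 3.78e+17 cm^-3
Step 2: p = ni^2 / n = (1.5e10)^2 / 3.78e+17
Step 3: p = 2.25e20 / 3.78e+17 = 5.95e+02 cm^-3

5.95e+02


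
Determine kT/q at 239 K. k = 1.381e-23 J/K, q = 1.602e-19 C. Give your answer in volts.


Step 1: kT = 1.381e-23 * 239 = 3.30059e-21 J
Step 2: Vt = kT/q = 3.30059e-21 / 1.602e-19
Step 3: Vt = 0.0206 V

0.0206


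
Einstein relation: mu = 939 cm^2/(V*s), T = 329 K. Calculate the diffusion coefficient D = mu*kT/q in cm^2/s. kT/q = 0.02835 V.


Step 1: D = mu * (kT/q)
Step 2: D = 939 * 0.02835
Step 3: D = 26.62 cm^2/s

26.62


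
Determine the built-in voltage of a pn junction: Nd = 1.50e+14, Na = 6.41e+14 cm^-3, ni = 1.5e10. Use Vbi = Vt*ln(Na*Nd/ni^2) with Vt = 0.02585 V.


Step 1: Compute Na*Nd/ni^2 = 6.41e+14 * 1.50e+14 / (1.5e10)^2 = 4.2733e+08
Step 2: ln(4.2733e+08) = 19.8731
Step 3: Vbi = 0.02585 * 19.8731 = 0.514 V

0.514


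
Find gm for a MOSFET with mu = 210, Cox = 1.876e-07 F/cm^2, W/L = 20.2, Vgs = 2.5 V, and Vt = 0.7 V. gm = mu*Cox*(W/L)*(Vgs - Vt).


Step 1: Vov = Vgs - Vt = 2.5 - 0.7 = 1.8 V
Step 2: gm = mu * Cox * (W/L) * Vov
Step 3: gm = 210 * 1.876e-07 * 20.2 * 1.8 = 1.43e-03 S

1.43e-03


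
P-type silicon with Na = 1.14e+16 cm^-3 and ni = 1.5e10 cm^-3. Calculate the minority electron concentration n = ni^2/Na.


Step 1: Majority hole concentration p ≈ Na = 1.14e+16 cm^-3
Step 2: n = ni^2 / Na = (1.5e10)^2 / 1.14e+16
Step 3: n = 1.97e+04 cm^-3

1.97e+04


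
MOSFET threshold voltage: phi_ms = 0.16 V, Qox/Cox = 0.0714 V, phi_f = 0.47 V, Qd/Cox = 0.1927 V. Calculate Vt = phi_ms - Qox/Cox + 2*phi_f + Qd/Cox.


Step 1: Vt = phi_ms - Qox/Cox + 2*phi_f + Qd/Cox
Step 2: Vt = 0.16 - 0.0714 + 2*0.47 + 0.1927
Step 3: Vt = 0.16 - 0.0714 + 0.94 + 0.1927
Step 4: Vt = 1.2213 V

1.2213


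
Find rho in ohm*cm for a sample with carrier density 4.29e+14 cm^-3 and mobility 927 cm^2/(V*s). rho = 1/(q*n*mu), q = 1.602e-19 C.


Step 1: sigma = q * n * mu = 1.602e-19 * 4.29e+14 * 927 = 6.37088e-02 S/cm
Step 2: rho = 1 / sigma = 1 / 6.37088e-02 = 15.7 ohm*cm

15.7


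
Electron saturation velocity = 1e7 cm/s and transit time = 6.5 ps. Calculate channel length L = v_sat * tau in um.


Step 1: tau in seconds = 6.5 ps * 1e-12 = 6.5000e-12 s
Step 2: L = v_sat * tau = 1e7 * 6.5000e-12 = 6.5000e-05 cm
Step 3: L in um = 6.5000e-05 * 1e4 = 0.65 um

0.65


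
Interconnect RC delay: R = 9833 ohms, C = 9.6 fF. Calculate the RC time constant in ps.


Step 1: tau = R * C
Step 2: tau = 9833 * 9.6 fF = 9833 * 9.6e-15 F
Step 3: tau = 9.43968e-11 s = 94.3968 ps

94.3968


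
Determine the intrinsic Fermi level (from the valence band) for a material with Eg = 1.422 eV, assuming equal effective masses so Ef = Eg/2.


Step 1: For an intrinsic semiconductor, the Fermi level sits at midgap.
Step 2: Ef = Eg / 2 = 1.422 / 2 = 0.711 eV

0.711


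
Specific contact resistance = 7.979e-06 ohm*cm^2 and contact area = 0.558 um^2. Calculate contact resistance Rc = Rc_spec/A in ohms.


Step 1: Convert area to cm^2: 0.558 um^2 = 5.5800e-09 cm^2
Step 2: Rc = Rc_spec / A = 7.979e-06 / 5.5800e-09
Step 3: Rc = 1.43e+03 ohms

1.43e+03


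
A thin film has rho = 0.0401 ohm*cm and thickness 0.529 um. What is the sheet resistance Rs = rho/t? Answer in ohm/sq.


Step 1: Convert thickness to cm: t = 0.529 um = 5.2900e-05 cm
Step 2: Rs = rho / t = 0.0401 / 5.2900e-05
Step 3: Rs = 758.0 ohm/sq

758.0


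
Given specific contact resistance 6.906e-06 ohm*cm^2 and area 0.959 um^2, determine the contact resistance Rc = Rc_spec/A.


Step 1: Convert area to cm^2: 0.959 um^2 = 9.5900e-09 cm^2
Step 2: Rc = Rc_spec / A = 6.906e-06 / 9.5900e-09
Step 3: Rc = 7.20e+02 ohms

7.20e+02


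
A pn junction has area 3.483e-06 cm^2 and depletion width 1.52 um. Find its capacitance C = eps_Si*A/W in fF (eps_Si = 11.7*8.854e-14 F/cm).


Step 1: eps_Si = 11.7 * 8.854e-14 = 1.035918e-12 F/cm
Step 2: W in cm = 1.52 * 1e-4 = 1.52e-04 cm
Step 3: C = 1.035918e-12 * 3.483e-06 / 1.52e-04 = 2.373752e-14 F
Step 4: C = 23.74 fF

23.74


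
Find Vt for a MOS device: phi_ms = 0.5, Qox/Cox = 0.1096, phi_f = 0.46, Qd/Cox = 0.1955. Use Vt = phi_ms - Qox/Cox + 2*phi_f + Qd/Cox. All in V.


Step 1: Vt = phi_ms - Qox/Cox + 2*phi_f + Qd/Cox
Step 2: Vt = 0.5 - 0.1096 + 2*0.46 + 0.1955
Step 3: Vt = 0.5 - 0.1096 + 0.92 + 0.1955
Step 4: Vt = 1.5059 V

1.5059


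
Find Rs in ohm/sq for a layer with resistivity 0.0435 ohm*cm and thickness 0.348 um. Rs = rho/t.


Step 1: Convert thickness to cm: t = 0.348 um = 3.4800e-05 cm
Step 2: Rs = rho / t = 0.0435 / 3.4800e-05
Step 3: Rs = 1250.0 ohm/sq

1250.0


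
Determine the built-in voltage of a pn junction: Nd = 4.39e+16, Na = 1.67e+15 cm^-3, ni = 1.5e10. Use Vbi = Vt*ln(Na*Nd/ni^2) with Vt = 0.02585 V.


Step 1: Compute Na*Nd/ni^2 = 1.67e+15 * 4.39e+16 / (1.5e10)^2 = 3.2584e+11
Step 2: ln(3.2584e+11) = 26.5097
Step 3: Vbi = 0.02585 * 26.5097 = 0.685 V

0.685


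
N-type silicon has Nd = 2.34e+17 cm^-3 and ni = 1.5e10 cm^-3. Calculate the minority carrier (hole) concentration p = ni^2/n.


Step 1: Since Nd >> ni, n ≈ Nd = 2.34e+17 cm^-3
Step 2: p = ni^2 / n = (1.5e10)^2 / 2.34e+17
Step 3: p = 2.25e20 / 2.34e+17 = 9.62e+02 cm^-3

9.62e+02


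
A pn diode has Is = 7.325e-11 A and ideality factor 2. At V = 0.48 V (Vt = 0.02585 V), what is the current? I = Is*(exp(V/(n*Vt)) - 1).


Step 1: V/(n*Vt) = 0.48/(2*0.02585) = 9.2843
Step 2: exp(9.2843) = 1.0768e+04
Step 3: I = 7.325e-11 * (1.0768e+04 - 1) = 7.89e-07 A

7.89e-07


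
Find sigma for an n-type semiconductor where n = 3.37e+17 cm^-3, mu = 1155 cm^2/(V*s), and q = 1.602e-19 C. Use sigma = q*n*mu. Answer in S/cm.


Step 1: sigma = q * n * mu
Step 2: sigma = 1.602e-19 * 3.37e+17 * 1155
Step 3: sigma = 6.236e+01 S/cm

6.236e+01


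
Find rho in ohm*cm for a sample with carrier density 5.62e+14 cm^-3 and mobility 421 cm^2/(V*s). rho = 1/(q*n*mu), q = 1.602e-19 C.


Step 1: sigma = q * n * mu = 1.602e-19 * 5.62e+14 * 421 = 3.79036e-02 S/cm
Step 2: rho = 1 / sigma = 1 / 3.79036e-02 = 26.38 ohm*cm

26.38


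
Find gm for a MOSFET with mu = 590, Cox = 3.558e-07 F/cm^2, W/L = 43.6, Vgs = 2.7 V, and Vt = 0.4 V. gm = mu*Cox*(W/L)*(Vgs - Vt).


Step 1: Vov = Vgs - Vt = 2.7 - 0.4 = 2.3 V
Step 2: gm = mu * Cox * (W/L) * Vov
Step 3: gm = 590 * 3.558e-07 * 43.6 * 2.3 = 2.11e-02 S

2.11e-02


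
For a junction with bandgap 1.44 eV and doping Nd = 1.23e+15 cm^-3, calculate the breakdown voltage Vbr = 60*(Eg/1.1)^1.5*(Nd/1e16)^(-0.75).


Step 1: Eg/1.1 = 1.44/1.1 = 1.309091
Step 2: (Eg/1.1)^1.5 = 1.309091^1.5 = 1.497803
Step 3: (Nd/1e16)^(-0.75) = (0.123)^(-0.75) = 4.814721
Step 4: Vbr = 60 * 1.497803 * 4.814721 = 432.7 V

432.7


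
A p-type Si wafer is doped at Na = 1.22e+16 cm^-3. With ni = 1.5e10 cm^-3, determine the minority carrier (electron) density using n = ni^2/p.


Step 1: Majority hole concentration p ≈ Na = 1.22e+16 cm^-3
Step 2: n = ni^2 / Na = (1.5e10)^2 / 1.22e+16
Step 3: n = 1.84e+04 cm^-3

1.84e+04


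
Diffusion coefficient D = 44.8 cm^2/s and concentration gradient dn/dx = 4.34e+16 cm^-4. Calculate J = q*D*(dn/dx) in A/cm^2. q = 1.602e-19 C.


Step 1: J = q * D * (dn/dx)
Step 2: J = 1.602e-19 * 44.8 * 4.34e+16
Step 3: J = 3.11e-01 A/cm^2

3.11e-01


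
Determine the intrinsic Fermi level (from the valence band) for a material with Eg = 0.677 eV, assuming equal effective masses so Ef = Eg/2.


Step 1: For an intrinsic semiconductor, the Fermi level sits at midgap.
Step 2: Ef = Eg / 2 = 0.677 / 2 = 0.3385 eV

0.3385


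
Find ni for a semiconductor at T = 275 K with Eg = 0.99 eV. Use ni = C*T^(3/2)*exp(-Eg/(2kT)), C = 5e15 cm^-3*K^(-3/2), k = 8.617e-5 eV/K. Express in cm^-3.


Step 1: Compute kT = 8.617e-5 * 275 = 0.02369675 eV
Step 2: Exponent = -Eg/(2kT) = -0.99/(2*0.02369675) = -20.88894
Step 3: T^(3/2) = 275^1.5 = 4560.36
Step 4: ni = 5e15 * 4560.36 * exp(-20.88894) = 1.93e+10 cm^-3

1.93e+10


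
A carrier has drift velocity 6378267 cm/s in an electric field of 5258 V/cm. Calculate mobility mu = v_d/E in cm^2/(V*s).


Step 1: mu = v_d / E
Step 2: mu = 6378267 / 5258
Step 3: mu = 1213.06 cm^2/(V*s)

1213.06


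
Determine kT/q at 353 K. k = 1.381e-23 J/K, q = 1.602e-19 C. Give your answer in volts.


Step 1: kT = 1.381e-23 * 353 = 4.87493e-21 J
Step 2: Vt = kT/q = 4.87493e-21 / 1.602e-19
Step 3: Vt = 0.03043 V

0.03043


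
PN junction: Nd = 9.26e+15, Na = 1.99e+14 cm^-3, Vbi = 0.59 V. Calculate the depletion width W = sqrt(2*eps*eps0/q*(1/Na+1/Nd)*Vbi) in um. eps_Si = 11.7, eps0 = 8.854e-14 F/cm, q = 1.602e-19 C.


Step 1: 1/Na + 1/Nd = 1/1.99e+14 + 1/9.26e+15 = 5.13312e-15
Step 2: 2*eps*eps0/q = 2*11.7*8.854e-14/1.602e-19 = 1.293281e+07
Step 3: W^2 = 1.293281e+07 * 5.13312e-15 * 0.59 = 3.91675e-08
Step 4: W = sqrt(3.91675e-08) = 1.979e-04 cm = 1.979 um

1.979


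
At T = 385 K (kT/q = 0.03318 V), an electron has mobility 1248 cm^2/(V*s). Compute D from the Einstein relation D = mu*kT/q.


Step 1: D = mu * (kT/q)
Step 2: D = 1248 * 0.03318
Step 3: D = 41.41 cm^2/s

41.41


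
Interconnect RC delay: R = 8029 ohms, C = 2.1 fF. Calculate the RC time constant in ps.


Step 1: tau = R * C
Step 2: tau = 8029 * 2.1 fF = 8029 * 2.1e-15 F
Step 3: tau = 1.68609e-11 s = 16.8609 ps

16.8609


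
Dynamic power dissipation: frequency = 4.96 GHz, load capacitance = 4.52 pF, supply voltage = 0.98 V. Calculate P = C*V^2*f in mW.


Step 1: V^2 = 0.98^2 = 0.9604 V^2
Step 2: P = C*V^2*f = 4.52e-12 F * 0.9604 * 4.96e9 Hz
Step 3: P = 2.153139968e-02 W
Step 4: P = 21.531 mW

21.531


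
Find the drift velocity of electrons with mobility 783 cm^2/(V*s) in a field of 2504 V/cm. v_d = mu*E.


Step 1: v_d = mu * E
Step 2: v_d = 783 * 2504 = 1960632
Step 3: v_d = 1.96e+06 cm/s

1.96e+06


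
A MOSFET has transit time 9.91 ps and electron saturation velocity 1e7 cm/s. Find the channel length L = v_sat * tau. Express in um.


Step 1: tau in seconds = 9.91 ps * 1e-12 = 9.9100e-12 s
Step 2: L = v_sat * tau = 1e7 * 9.9100e-12 = 9.9100e-05 cm
Step 3: L in um = 9.9100e-05 * 1e4 = 0.991 um

0.991


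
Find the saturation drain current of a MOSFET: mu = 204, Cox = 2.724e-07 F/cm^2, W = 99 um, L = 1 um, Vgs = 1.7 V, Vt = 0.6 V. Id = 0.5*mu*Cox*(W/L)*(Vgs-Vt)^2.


Step 1: Overdrive voltage Vov = Vgs - Vt = 1.7 - 0.6 = 1.1 V
Step 2: W/L = 99/1 = 99
Step 3: Id = 0.5 * 204 * 2.724e-07 * 99 * 1.1^2
Step 4: Id = 3.33e-03 A

3.33e-03


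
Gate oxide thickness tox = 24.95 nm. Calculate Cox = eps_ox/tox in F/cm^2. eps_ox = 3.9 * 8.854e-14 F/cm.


Step 1: eps_ox = 3.9 * 8.854e-14 = 3.45306e-13 F/cm
Step 2: tox in cm = 24.95 nm * 1e-7 = 2.4950e-06 cm
Step 3: Cox = 3.45306e-13 / 2.4950e-06 = 1.38e-07 F/cm^2

1.38e-07


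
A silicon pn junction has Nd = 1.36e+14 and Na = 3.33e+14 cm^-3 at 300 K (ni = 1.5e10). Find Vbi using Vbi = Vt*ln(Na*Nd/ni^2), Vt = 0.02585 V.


Step 1: Compute Na*Nd/ni^2 = 3.33e+14 * 1.36e+14 / (1.5e10)^2 = 2.0128e+08
Step 2: ln(2.0128e+08) = 19.1202
Step 3: Vbi = 0.02585 * 19.1202 = 0.494 V

0.494


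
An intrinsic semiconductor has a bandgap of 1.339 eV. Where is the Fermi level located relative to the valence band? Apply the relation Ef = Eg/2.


Step 1: For an intrinsic semiconductor, the Fermi level sits at midgap.
Step 2: Ef = Eg / 2 = 1.339 / 2 = 0.6695 eV

0.6695


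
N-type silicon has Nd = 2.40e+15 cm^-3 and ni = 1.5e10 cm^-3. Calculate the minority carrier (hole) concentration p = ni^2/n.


Step 1: Since Nd >> ni, n ≈ Nd = 2.40e+15 cm^-3
Step 2: p = ni^2 / n = (1.5e10)^2 / 2.40e+15
Step 3: p = 2.25e20 / 2.40e+15 = 9.38e+04 cm^-3

9.38e+04


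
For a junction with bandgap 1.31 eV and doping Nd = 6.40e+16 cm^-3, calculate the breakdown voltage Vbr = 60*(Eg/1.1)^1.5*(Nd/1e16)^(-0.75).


Step 1: Eg/1.1 = 1.31/1.1 = 1.190909
Step 2: (Eg/1.1)^1.5 = 1.190909^1.5 = 1.299624
Step 3: (Nd/1e16)^(-0.75) = (6.4)^(-0.75) = 0.248522
Step 4: Vbr = 60 * 1.299624 * 0.248522 = 19.4 V

19.4


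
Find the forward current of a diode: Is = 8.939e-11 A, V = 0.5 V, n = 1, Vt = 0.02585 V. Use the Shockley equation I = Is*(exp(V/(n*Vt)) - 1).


Step 1: V/(n*Vt) = 0.5/(1*0.02585) = 19.3424
Step 2: exp(19.3424) = 2.5136e+08
Step 3: I = 8.939e-11 * (2.5136e+08 - 1) = 2.25e-02 A

2.25e-02


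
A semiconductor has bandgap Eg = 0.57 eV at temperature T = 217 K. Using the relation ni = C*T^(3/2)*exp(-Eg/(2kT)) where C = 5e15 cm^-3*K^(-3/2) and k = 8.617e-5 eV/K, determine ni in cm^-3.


Step 1: Compute kT = 8.617e-5 * 217 = 0.01869889 eV
Step 2: Exponent = -Eg/(2kT) = -0.57/(2*0.01869889) = -15.24155
Step 3: T^(3/2) = 217^1.5 = 3196.61
Step 4: ni = 5e15 * 3196.61 * exp(-15.24155) = 3.84e+12 cm^-3

3.84e+12


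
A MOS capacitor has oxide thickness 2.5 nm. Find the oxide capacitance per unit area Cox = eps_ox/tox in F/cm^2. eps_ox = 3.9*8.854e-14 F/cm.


Step 1: eps_ox = 3.9 * 8.854e-14 = 3.45306e-13 F/cm
Step 2: tox in cm = 2.5 nm * 1e-7 = 2.5000e-07 cm
Step 3: Cox = 3.45306e-13 / 2.5000e-07 = 1.38e-06 F/cm^2

1.38e-06


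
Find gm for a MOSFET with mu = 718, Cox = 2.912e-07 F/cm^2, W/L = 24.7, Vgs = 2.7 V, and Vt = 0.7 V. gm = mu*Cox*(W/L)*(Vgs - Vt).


Step 1: Vov = Vgs - Vt = 2.7 - 0.7 = 2.0 V
Step 2: gm = mu * Cox * (W/L) * Vov
Step 3: gm = 718 * 2.912e-07 * 24.7 * 2.0 = 1.03e-02 S

1.03e-02


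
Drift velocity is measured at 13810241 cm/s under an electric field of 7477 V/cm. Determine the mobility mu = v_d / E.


Step 1: mu = v_d / E
Step 2: mu = 13810241 / 7477
Step 3: mu = 1847.03 cm^2/(V*s)

1847.03


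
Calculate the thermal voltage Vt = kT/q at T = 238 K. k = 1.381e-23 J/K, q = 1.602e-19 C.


Step 1: kT = 1.381e-23 * 238 = 3.28678e-21 J
Step 2: Vt = kT/q = 3.28678e-21 / 1.602e-19
Step 3: Vt = 0.02052 V

0.02052


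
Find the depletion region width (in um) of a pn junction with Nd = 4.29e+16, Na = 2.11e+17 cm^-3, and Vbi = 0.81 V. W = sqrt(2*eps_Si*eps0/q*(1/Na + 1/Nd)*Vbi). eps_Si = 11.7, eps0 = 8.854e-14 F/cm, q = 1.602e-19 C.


Step 1: 1/Na + 1/Nd = 1/2.11e+17 + 1/4.29e+16 = 2.80494e-17
Step 2: 2*eps*eps0/q = 2*11.7*8.854e-14/1.602e-19 = 1.293281e+07
Step 3: W^2 = 1.293281e+07 * 2.80494e-17 * 0.81 = 2.93834e-10
Step 4: W = sqrt(2.93834e-10) = 1.714e-05 cm = 0.1714 um

0.1714


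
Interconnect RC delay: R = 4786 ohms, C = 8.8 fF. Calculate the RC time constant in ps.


Step 1: tau = R * C
Step 2: tau = 4786 * 8.8 fF = 4786 * 8.8e-15 F
Step 3: tau = 4.21168e-11 s = 42.1168 ps

42.1168


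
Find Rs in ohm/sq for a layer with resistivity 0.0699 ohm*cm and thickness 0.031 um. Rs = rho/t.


Step 1: Convert thickness to cm: t = 0.031 um = 3.1000e-06 cm
Step 2: Rs = rho / t = 0.0699 / 3.1000e-06
Step 3: Rs = 22548.4 ohm/sq

22548.4


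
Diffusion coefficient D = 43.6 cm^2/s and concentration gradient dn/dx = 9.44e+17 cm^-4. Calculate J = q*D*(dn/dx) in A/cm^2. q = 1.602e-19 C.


Step 1: J = q * D * (dn/dx)
Step 2: J = 1.602e-19 * 43.6 * 9.44e+17
Step 3: J = 6.59e+00 A/cm^2

6.59e+00


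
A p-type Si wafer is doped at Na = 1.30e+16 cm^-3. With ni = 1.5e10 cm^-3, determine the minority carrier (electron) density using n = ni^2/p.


Step 1: Majority hole concentration p ≈ Na = 1.30e+16 cm^-3
Step 2: n = ni^2 / Na = (1.5e10)^2 / 1.30e+16
Step 3: n = 1.73e+04 cm^-3

1.73e+04


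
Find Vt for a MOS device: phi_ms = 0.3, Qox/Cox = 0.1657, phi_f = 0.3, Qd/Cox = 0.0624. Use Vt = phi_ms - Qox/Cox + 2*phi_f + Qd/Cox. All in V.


Step 1: Vt = phi_ms - Qox/Cox + 2*phi_f + Qd/Cox
Step 2: Vt = 0.3 - 0.1657 + 2*0.3 + 0.0624
Step 3: Vt = 0.3 - 0.1657 + 0.6 + 0.0624
Step 4: Vt = 0.7967 V

0.7967


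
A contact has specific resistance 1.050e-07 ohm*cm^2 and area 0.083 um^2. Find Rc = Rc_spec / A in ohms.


Step 1: Convert area to cm^2: 0.083 um^2 = 8.3000e-10 cm^2
Step 2: Rc = Rc_spec / A = 1.050e-07 / 8.3000e-10
Step 3: Rc = 1.27e+02 ohms

1.27e+02


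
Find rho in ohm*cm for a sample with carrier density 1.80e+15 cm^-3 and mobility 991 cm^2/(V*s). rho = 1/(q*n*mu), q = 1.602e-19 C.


Step 1: sigma = q * n * mu = 1.602e-19 * 1.80e+15 * 991 = 2.85765e-01 S/cm
Step 2: rho = 1 / sigma = 1 / 2.85765e-01 = 3.499 ohm*cm

3.499


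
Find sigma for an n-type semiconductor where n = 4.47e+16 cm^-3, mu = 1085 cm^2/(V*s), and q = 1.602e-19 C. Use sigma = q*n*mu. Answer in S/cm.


Step 1: sigma = q * n * mu
Step 2: sigma = 1.602e-19 * 4.47e+16 * 1085
Step 3: sigma = 7.770e+00 S/cm

7.770e+00


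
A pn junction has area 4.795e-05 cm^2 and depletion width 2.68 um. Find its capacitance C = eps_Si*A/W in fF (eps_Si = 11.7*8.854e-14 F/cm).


Step 1: eps_Si = 11.7 * 8.854e-14 = 1.035918e-12 F/cm
Step 2: W in cm = 2.68 * 1e-4 = 2.68e-04 cm
Step 3: C = 1.035918e-12 * 4.795e-05 / 2.68e-04 = 1.853443e-13 F
Step 4: C = 185.34 fF

185.34


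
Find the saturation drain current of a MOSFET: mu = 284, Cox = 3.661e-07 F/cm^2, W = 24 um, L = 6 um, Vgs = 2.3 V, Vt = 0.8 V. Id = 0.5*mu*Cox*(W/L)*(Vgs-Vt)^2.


Step 1: Overdrive voltage Vov = Vgs - Vt = 2.3 - 0.8 = 1.5 V
Step 2: W/L = 24/6 = 4
Step 3: Id = 0.5 * 284 * 3.661e-07 * 4 * 1.5^2
Step 4: Id = 4.68e-04 A

4.68e-04


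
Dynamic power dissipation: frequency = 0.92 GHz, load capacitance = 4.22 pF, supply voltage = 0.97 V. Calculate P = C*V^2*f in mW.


Step 1: V^2 = 0.97^2 = 0.9409 V^2
Step 2: P = C*V^2*f = 4.22e-12 F * 0.9409 * 0.92e9 Hz
Step 3: P = 3.65295016e-03 W
Step 4: P = 3.653 mW

3.653


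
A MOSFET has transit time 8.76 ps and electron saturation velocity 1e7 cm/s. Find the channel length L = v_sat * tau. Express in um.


Step 1: tau in seconds = 8.76 ps * 1e-12 = 8.7600e-12 s
Step 2: L = v_sat * tau = 1e7 * 8.7600e-12 = 8.7600e-05 cm
Step 3: L in um = 8.7600e-05 * 1e4 = 0.876 um

0.876


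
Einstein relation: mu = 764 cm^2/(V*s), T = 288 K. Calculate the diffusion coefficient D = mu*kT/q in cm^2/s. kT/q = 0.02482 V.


Step 1: D = mu * (kT/q)
Step 2: D = 764 * 0.02482
Step 3: D = 18.96 cm^2/s

18.96


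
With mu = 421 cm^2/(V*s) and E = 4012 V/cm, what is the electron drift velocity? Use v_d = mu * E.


Step 1: v_d = mu * E
Step 2: v_d = 421 * 4012 = 1689052
Step 3: v_d = 1.69e+06 cm/s

1.69e+06


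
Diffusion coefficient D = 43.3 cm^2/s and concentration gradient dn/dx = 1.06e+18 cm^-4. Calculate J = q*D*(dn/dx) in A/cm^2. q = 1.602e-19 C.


Step 1: J = q * D * (dn/dx)
Step 2: J = 1.602e-19 * 43.3 * 1.06e+18
Step 3: J = 7.35e+00 A/cm^2

7.35e+00


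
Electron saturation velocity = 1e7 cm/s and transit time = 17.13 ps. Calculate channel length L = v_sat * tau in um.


Step 1: tau in seconds = 17.13 ps * 1e-12 = 1.7130e-11 s
Step 2: L = v_sat * tau = 1e7 * 1.7130e-11 = 1.7130e-04 cm
Step 3: L in um = 1.7130e-04 * 1e4 = 1.713 um

1.713


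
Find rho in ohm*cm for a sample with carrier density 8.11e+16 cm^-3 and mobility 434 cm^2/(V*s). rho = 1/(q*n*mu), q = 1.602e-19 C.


Step 1: sigma = q * n * mu = 1.602e-19 * 8.11e+16 * 434 = 5.63862e+00 S/cm
Step 2: rho = 1 / sigma = 1 / 5.63862e+00 = 0.1773 ohm*cm

0.1773


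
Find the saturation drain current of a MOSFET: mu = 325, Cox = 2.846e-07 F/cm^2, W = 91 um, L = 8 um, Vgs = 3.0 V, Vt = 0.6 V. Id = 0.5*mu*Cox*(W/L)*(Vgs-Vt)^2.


Step 1: Overdrive voltage Vov = Vgs - Vt = 3.0 - 0.6 = 2.4 V
Step 2: W/L = 91/8 = 11.375
Step 3: Id = 0.5 * 325 * 2.846e-07 * 11.375 * 2.4^2
Step 4: Id = 3.03e-03 A

3.03e-03


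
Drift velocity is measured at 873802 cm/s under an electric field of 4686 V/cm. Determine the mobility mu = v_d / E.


Step 1: mu = v_d / E
Step 2: mu = 873802 / 4686
Step 3: mu = 186.47 cm^2/(V*s)

186.47


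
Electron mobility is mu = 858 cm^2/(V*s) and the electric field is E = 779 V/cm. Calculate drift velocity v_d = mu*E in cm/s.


Step 1: v_d = mu * E
Step 2: v_d = 858 * 779 = 668382
Step 3: v_d = 6.68e+05 cm/s

6.68e+05


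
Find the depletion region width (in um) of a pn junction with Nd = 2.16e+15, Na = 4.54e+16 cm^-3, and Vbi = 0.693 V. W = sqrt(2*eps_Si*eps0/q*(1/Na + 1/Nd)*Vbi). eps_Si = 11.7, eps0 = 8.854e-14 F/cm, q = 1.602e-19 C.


Step 1: 1/Na + 1/Nd = 1/4.54e+16 + 1/2.16e+15 = 4.84989e-16
Step 2: 2*eps*eps0/q = 2*11.7*8.854e-14/1.602e-19 = 1.293281e+07
Step 3: W^2 = 1.293281e+07 * 4.84989e-16 * 0.693 = 4.34668e-09
Step 4: W = sqrt(4.34668e-09) = 6.593e-05 cm = 0.6593 um

0.6593


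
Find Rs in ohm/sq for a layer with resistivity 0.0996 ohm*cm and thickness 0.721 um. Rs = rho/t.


Step 1: Convert thickness to cm: t = 0.721 um = 7.2100e-05 cm
Step 2: Rs = rho / t = 0.0996 / 7.2100e-05
Step 3: Rs = 1381.4 ohm/sq

1381.4


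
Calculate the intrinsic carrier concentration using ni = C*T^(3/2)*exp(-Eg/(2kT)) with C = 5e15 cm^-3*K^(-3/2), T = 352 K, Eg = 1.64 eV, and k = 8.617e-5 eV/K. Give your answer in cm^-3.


Step 1: Compute kT = 8.617e-5 * 352 = 0.03033184 eV
Step 2: Exponent = -Eg/(2kT) = -1.64/(2*0.03033184) = -27.03430
Step 3: T^(3/2) = 352^1.5 = 6604.11
Step 4: ni = 5e15 * 6604.11 * exp(-27.03430) = 6.00e+07 cm^-3

6.00e+07


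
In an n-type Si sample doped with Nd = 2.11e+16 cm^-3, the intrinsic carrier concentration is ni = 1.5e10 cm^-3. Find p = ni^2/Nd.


Step 1: Since Nd >> ni, n ≈ Nd = 2.11e+16 cm^-3
Step 2: p = ni^2 / n = (1.5e10)^2 / 2.11e+16
Step 3: p = 2.25e20 / 2.11e+16 = 1.07e+04 cm^-3

1.07e+04


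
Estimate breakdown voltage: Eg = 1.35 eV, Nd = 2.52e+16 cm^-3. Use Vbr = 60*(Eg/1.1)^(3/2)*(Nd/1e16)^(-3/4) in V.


Step 1: Eg/1.1 = 1.35/1.1 = 1.227273
Step 2: (Eg/1.1)^1.5 = 1.227273^1.5 = 1.359602
Step 3: (Nd/1e16)^(-0.75) = (2.52)^(-0.75) = 0.499977
Step 4: Vbr = 60 * 1.359602 * 0.499977 = 40.8 V

40.8


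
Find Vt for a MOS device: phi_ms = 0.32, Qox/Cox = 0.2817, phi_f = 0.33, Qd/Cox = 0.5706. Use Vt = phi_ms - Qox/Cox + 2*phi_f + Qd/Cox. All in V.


Step 1: Vt = phi_ms - Qox/Cox + 2*phi_f + Qd/Cox
Step 2: Vt = 0.32 - 0.2817 + 2*0.33 + 0.5706
Step 3: Vt = 0.32 - 0.2817 + 0.66 + 0.5706
Step 4: Vt = 1.2689 V

1.2689


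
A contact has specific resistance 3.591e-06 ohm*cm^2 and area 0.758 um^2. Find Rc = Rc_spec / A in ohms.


Step 1: Convert area to cm^2: 0.758 um^2 = 7.5800e-09 cm^2
Step 2: Rc = Rc_spec / A = 3.591e-06 / 7.5800e-09
Step 3: Rc = 4.74e+02 ohms

4.74e+02


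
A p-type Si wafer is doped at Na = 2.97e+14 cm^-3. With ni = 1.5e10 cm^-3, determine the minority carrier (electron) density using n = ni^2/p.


Step 1: Majority hole concentration p ≈ Na = 2.97e+14 cm^-3
Step 2: n = ni^2 / Na = (1.5e10)^2 / 2.97e+14
Step 3: n = 7.58e+05 cm^-3

7.58e+05


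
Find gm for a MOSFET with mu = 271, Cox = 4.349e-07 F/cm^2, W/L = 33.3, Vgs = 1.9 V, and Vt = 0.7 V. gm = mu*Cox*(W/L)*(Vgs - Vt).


Step 1: Vov = Vgs - Vt = 1.9 - 0.7 = 1.2 V
Step 2: gm = mu * Cox * (W/L) * Vov
Step 3: gm = 271 * 4.349e-07 * 33.3 * 1.2 = 4.71e-03 S

4.71e-03


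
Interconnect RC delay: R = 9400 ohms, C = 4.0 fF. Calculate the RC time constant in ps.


Step 1: tau = R * C
Step 2: tau = 9400 * 4.0 fF = 9400 * 4.0e-15 F
Step 3: tau = 3.76e-11 s = 37.6 ps

37.6


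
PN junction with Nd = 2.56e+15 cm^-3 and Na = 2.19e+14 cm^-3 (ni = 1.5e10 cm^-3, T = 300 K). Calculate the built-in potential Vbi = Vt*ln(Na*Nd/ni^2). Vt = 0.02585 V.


Step 1: Compute Na*Nd/ni^2 = 2.19e+14 * 2.56e+15 / (1.5e10)^2 = 2.4917e+09
Step 2: ln(2.4917e+09) = 21.6362
Step 3: Vbi = 0.02585 * 21.6362 = 0.559 V

0.559


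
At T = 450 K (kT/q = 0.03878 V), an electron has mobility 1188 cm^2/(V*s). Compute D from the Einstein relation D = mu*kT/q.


Step 1: D = mu * (kT/q)
Step 2: D = 1188 * 0.03878
Step 3: D = 46.07 cm^2/s

46.07


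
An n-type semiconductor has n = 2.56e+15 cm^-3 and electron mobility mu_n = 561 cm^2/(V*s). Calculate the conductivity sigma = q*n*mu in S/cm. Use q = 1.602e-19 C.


Step 1: sigma = q * n * mu
Step 2: sigma = 1.602e-19 * 2.56e+15 * 561
Step 3: sigma = 2.301e-01 S/cm

2.301e-01


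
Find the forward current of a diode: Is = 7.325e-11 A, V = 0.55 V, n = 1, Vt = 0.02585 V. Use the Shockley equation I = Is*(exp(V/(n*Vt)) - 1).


Step 1: V/(n*Vt) = 0.55/(1*0.02585) = 21.2766
Step 2: exp(21.2766) = 1.7390e+09
Step 3: I = 7.325e-11 * (1.7390e+09 - 1) = 1.27e-01 A

1.27e-01


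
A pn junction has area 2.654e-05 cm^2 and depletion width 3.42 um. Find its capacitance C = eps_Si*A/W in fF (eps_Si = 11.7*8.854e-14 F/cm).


Step 1: eps_Si = 11.7 * 8.854e-14 = 1.035918e-12 F/cm
Step 2: W in cm = 3.42 * 1e-4 = 3.42e-04 cm
Step 3: C = 1.035918e-12 * 2.654e-05 / 3.42e-04 = 8.038966e-14 F
Step 4: C = 80.39 fF

80.39


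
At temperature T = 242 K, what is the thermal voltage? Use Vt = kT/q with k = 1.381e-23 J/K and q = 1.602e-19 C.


Step 1: kT = 1.381e-23 * 242 = 3.34202e-21 J
Step 2: Vt = kT/q = 3.34202e-21 / 1.602e-19
Step 3: Vt = 0.02086 V

0.02086


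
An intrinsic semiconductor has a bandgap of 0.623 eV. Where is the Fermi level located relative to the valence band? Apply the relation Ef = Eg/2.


Step 1: For an intrinsic semiconductor, the Fermi level sits at midgap.
Step 2: Ef = Eg / 2 = 0.623 / 2 = 0.3115 eV

0.3115


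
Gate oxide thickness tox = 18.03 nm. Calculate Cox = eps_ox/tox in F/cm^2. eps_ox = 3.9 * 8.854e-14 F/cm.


Step 1: eps_ox = 3.9 * 8.854e-14 = 3.45306e-13 F/cm
Step 2: tox in cm = 18.03 nm * 1e-7 = 1.8030e-06 cm
Step 3: Cox = 3.45306e-13 / 1.8030e-06 = 1.92e-07 F/cm^2

1.92e-07


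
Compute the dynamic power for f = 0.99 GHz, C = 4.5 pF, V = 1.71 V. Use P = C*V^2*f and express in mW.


Step 1: V^2 = 1.71^2 = 2.9241 V^2
Step 2: P = C*V^2*f = 4.5e-12 F * 2.9241 * 0.99e9 Hz
Step 3: P = 1.30268655e-02 W
Step 4: P = 13.027 mW

13.027


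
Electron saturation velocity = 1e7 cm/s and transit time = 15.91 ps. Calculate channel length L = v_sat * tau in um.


Step 1: tau in seconds = 15.91 ps * 1e-12 = 1.5910e-11 s
Step 2: L = v_sat * tau = 1e7 * 1.5910e-11 = 1.5910e-04 cm
Step 3: L in um = 1.5910e-04 * 1e4 = 1.591 um

1.591


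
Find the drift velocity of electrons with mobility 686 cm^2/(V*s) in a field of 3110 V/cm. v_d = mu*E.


Step 1: v_d = mu * E
Step 2: v_d = 686 * 3110 = 2133460
Step 3: v_d = 2.13e+06 cm/s

2.13e+06


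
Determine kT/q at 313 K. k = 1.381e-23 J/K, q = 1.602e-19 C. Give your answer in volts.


Step 1: kT = 1.381e-23 * 313 = 4.32253e-21 J
Step 2: Vt = kT/q = 4.32253e-21 / 1.602e-19
Step 3: Vt = 0.02698 V

0.02698


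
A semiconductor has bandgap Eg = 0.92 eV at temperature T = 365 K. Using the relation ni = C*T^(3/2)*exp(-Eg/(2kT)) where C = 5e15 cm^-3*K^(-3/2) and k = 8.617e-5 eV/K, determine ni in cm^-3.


Step 1: Compute kT = 8.617e-5 * 365 = 0.03145205 eV
Step 2: Exponent = -Eg/(2kT) = -0.92/(2*0.03145205) = -14.62544
Step 3: T^(3/2) = 365^1.5 = 6973.32
Step 4: ni = 5e15 * 6973.32 * exp(-14.62544) = 1.55e+13 cm^-3

1.55e+13


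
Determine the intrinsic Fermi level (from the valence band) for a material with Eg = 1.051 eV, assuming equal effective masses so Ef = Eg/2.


Step 1: For an intrinsic semiconductor, the Fermi level sits at midgap.
Step 2: Ef = Eg / 2 = 1.051 / 2 = 0.5255 eV

0.5255


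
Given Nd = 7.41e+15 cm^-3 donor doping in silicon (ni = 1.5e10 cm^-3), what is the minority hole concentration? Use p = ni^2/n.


Step 1: Since Nd >> ni, n ≈ Nd = 7.41e+15 cm^-3
Step 2: p = ni^2 / n = (1.5e10)^2 / 7.41e+15
Step 3: p = 2.25e20 / 7.41e+15 = 3.04e+04 cm^-3

3.04e+04


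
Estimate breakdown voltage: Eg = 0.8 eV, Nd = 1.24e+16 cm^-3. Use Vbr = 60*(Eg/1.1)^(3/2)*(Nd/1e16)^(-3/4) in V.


Step 1: Eg/1.1 = 0.8/1.1 = 0.727273
Step 2: (Eg/1.1)^1.5 = 0.727273^1.5 = 0.620221
Step 3: (Nd/1e16)^(-0.75) = (1.24)^(-0.75) = 0.851008
Step 4: Vbr = 60 * 0.620221 * 0.851008 = 31.7 V

31.7


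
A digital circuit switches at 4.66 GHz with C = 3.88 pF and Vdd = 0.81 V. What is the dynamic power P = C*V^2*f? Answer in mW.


Step 1: V^2 = 0.81^2 = 0.6561 V^2
Step 2: P = C*V^2*f = 3.88e-12 F * 0.6561 * 4.66e9 Hz
Step 3: P = 1.186281288e-02 W
Step 4: P = 11.863 mW

11.863


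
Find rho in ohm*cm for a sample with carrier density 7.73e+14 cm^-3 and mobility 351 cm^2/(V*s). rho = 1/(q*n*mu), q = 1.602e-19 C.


Step 1: sigma = q * n * mu = 1.602e-19 * 7.73e+14 * 351 = 4.34659e-02 S/cm
Step 2: rho = 1 / sigma = 1 / 4.34659e-02 = 23.01 ohm*cm

23.01
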